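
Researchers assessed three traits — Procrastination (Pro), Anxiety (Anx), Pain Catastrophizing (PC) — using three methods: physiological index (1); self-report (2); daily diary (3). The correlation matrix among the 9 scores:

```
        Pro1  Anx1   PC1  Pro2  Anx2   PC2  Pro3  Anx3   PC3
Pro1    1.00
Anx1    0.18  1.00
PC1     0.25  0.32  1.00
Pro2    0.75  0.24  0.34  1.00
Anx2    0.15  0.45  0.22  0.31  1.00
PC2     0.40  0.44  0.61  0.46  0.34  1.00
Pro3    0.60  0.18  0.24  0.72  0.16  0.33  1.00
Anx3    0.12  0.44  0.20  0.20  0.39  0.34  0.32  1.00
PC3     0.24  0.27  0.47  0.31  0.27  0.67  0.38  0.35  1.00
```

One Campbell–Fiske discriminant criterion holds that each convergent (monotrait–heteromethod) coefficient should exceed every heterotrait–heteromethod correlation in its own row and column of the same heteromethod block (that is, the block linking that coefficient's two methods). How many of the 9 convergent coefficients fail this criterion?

Each convergent coefficient versus the relevant comparison correlations:
Pro (methods 1·2): 0.75 vs {0.15, 0.24, 0.40, 0.34} → pass.
Pro (methods 1·3): 0.60 vs {0.12, 0.18, 0.24, 0.24} → pass.
Pro (methods 2·3): 0.72 vs {0.20, 0.16, 0.31, 0.33} → pass.
Anx (methods 1·2): 0.45 vs {0.24, 0.15, 0.44, 0.22} → pass.
Anx (methods 1·3): 0.44 vs {0.18, 0.12, 0.27, 0.20} → pass.
Anx (methods 2·3): 0.39 vs {0.16, 0.20, 0.27, 0.34} → pass.
PC (methods 1·2): 0.61 vs {0.34, 0.40, 0.22, 0.44} → pass.
PC (methods 1·3): 0.47 vs {0.24, 0.24, 0.20, 0.27} → pass.
PC (methods 2·3): 0.67 vs {0.33, 0.31, 0.34, 0.27} → pass.
0 of 9 fail.

0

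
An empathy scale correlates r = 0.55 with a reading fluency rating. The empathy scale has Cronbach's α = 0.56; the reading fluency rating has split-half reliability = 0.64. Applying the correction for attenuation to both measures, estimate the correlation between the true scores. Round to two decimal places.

0.92

r_true = r_obs / √(r_xx · r_yy) = 0.55 / √(0.56 × 0.64) = 0.55 / √0.3584 = 0.55 / 0.5987 ≈ 0.92.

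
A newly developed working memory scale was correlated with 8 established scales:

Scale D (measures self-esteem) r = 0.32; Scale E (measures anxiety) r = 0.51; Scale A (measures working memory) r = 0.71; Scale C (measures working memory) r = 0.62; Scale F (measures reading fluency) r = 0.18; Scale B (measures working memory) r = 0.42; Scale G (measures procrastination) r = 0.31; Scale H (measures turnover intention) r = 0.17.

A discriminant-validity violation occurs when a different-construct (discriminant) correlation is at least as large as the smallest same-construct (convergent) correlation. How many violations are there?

Convergent (same construct = working memory): Scale A, Scale C, Scale B.
Smallest convergent = 0.42. Discriminant values: 0.32, 0.51, 0.18, 0.31, 0.17; count ≥ 0.42 → 1.

1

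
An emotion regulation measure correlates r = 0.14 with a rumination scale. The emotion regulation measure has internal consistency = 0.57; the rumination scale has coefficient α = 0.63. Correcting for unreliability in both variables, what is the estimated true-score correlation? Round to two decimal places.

0.23

r_true = r_obs / √(r_xx · r_yy) = 0.14 / √(0.57 × 0.63) = 0.14 / √0.3591 = 0.14 / 0.5992 ≈ 0.23.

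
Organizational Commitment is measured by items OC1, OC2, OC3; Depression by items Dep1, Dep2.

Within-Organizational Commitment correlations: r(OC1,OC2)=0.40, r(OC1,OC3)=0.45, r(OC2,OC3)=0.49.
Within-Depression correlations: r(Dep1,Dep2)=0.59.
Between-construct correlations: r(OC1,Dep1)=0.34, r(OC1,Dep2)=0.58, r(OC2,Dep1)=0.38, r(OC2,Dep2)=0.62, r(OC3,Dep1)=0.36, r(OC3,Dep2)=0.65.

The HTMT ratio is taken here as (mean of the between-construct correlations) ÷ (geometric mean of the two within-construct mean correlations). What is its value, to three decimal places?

0.951

Mean heterotrait r = 2.93/6 = 0.4883.
Mean within-OC = 1.34/3 = 0.4467; mean within-Dep = 0.59/1 = 0.5900.
Geometric mean = √(0.4467 × 0.5900) = 0.5134.
HTMT = 0.4883 / 0.5134 = 0.951.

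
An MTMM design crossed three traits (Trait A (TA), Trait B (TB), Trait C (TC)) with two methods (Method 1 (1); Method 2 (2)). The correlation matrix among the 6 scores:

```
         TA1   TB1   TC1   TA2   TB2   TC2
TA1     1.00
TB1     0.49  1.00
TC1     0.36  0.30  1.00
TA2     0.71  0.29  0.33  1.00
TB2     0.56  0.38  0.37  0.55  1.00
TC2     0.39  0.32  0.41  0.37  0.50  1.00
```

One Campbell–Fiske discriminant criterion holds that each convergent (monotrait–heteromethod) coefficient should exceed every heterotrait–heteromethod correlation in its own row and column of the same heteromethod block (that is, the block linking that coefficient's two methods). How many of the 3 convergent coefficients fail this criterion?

Each convergent coefficient versus the relevant comparison correlations:
TA (methods 1·2): 0.71 vs {0.56, 0.29, 0.39, 0.33} → pass.
TB (methods 1·2): 0.38 vs {0.29, 0.56, 0.32, 0.37} → fail.
TC (methods 1·2): 0.41 vs {0.33, 0.39, 0.37, 0.32} → pass.
1 of 3 fail.

1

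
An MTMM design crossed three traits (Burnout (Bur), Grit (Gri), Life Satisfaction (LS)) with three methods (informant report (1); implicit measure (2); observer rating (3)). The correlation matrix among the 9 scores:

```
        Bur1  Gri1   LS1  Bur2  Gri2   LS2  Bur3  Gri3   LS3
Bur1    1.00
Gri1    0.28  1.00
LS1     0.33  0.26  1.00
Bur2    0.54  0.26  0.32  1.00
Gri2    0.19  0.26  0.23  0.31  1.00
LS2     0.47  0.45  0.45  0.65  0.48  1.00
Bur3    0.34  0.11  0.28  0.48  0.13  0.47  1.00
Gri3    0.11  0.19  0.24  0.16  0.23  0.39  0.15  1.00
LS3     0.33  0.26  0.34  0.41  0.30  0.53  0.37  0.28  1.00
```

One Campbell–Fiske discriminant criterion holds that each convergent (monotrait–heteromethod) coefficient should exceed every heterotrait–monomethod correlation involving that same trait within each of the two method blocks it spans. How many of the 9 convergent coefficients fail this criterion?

Each convergent coefficient versus the relevant comparison correlations:
Bur (methods 1·2): 0.54 vs {0.28, 0.31, 0.33, 0.65} → fail.
Bur (methods 1·3): 0.34 vs {0.28, 0.15, 0.33, 0.37} → fail.
Bur (methods 2·3): 0.48 vs {0.31, 0.15, 0.65, 0.37} → fail.
Gri (methods 1·2): 0.26 vs {0.28, 0.31, 0.26, 0.48} → fail.
Gri (methods 1·3): 0.19 vs {0.28, 0.15, 0.26, 0.28} → fail.
Gri (methods 2·3): 0.23 vs {0.31, 0.15, 0.48, 0.28} → fail.
LS (methods 1·2): 0.45 vs {0.33, 0.65, 0.26, 0.48} → fail.
LS (methods 1·3): 0.34 vs {0.33, 0.37, 0.26, 0.28} → fail.
LS (methods 2·3): 0.53 vs {0.65, 0.37, 0.48, 0.28} → fail.
9 of 9 fail.

9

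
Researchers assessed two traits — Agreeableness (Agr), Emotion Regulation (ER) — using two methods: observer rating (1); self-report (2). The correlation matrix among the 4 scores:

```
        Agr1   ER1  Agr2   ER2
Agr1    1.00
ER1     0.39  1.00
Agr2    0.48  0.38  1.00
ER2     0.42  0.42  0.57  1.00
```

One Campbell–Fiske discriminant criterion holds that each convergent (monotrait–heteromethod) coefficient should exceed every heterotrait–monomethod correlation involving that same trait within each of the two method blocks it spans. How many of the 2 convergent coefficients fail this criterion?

Each convergent coefficient versus the relevant comparison correlations:
Agr (methods 1·2): 0.48 vs {0.39, 0.57} → fail.
ER (methods 1·2): 0.42 vs {0.39, 0.57} → fail.
2 of 2 fail.

2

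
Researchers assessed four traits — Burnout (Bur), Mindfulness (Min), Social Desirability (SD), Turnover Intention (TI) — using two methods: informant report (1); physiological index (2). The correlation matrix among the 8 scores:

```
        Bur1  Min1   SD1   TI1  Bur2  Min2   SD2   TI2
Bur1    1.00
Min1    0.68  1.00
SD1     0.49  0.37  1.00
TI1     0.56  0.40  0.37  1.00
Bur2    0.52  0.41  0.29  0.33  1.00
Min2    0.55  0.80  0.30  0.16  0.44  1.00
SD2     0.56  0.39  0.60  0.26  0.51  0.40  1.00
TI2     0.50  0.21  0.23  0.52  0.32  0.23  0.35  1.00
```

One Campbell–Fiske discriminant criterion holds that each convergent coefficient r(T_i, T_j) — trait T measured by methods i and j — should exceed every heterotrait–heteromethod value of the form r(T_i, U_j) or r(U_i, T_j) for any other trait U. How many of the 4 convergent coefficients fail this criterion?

1

Convergent coefficients and their comparison sets:
Bur (methods 1·2): 0.52 vs {0.55, 0.41, 0.56, 0.29, 0.50, 0.33} → fail.
Min (methods 1·2): 0.80 vs {0.41, 0.55, 0.39, 0.30, 0.21, 0.16} → pass.
SD (methods 1·2): 0.60 vs {0.29, 0.56, 0.30, 0.39, 0.23, 0.26} → pass.
TI (methods 1·2): 0.52 vs {0.33, 0.50, 0.16, 0.21, 0.26, 0.23} → pass.
1 of 4 fail.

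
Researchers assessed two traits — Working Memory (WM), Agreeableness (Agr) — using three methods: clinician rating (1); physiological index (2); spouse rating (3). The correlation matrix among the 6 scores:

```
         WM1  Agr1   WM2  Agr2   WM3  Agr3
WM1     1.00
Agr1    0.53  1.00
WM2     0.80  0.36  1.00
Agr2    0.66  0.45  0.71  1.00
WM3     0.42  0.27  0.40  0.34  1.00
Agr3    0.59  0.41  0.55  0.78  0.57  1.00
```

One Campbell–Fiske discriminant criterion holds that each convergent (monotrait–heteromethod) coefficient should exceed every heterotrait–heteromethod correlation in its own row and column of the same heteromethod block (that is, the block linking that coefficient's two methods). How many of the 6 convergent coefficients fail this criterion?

Convergent coefficients and their comparison sets:
WM (methods 1·2): 0.80 vs {0.66, 0.36} → pass.
WM (methods 1·3): 0.42 vs {0.59, 0.27} → fail.
WM (methods 2·3): 0.40 vs {0.55, 0.34} → fail.
Agr (methods 1·2): 0.45 vs {0.36, 0.66} → fail.
Agr (methods 1·3): 0.41 vs {0.27, 0.59} → fail.
Agr (methods 2·3): 0.78 vs {0.34, 0.55} → pass.
4 of 6 fail.

4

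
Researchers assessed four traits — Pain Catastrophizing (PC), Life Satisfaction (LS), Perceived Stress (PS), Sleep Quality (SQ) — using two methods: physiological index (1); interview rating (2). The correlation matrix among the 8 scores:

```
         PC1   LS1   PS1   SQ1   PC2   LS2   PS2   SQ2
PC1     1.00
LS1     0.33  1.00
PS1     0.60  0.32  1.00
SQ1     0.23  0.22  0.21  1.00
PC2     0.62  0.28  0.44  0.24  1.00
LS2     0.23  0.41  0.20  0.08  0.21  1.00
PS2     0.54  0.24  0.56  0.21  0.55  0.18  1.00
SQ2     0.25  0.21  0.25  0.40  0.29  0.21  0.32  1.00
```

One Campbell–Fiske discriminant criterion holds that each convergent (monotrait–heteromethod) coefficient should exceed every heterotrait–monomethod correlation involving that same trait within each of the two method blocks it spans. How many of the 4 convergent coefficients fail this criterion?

Checking each validity diagonal entry against its comparison values:
PC (methods 1·2): 0.62 vs {0.33, 0.21, 0.60, 0.55, 0.23, 0.29} → pass.
LS (methods 1·2): 0.41 vs {0.33, 0.21, 0.32, 0.18, 0.22, 0.21} → pass.
PS (methods 1·2): 0.56 vs {0.60, 0.55, 0.32, 0.18, 0.21, 0.32} → fail.
SQ (methods 1·2): 0.40 vs {0.23, 0.29, 0.22, 0.21, 0.21, 0.32} → pass.
1 of 4 fail.

1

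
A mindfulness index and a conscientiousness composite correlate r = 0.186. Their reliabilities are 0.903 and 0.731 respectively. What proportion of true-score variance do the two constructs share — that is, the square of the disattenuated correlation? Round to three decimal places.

0.052

Disattenuated r = 0.186 / √(0.903 × 0.731) = 0.186 / 0.8125 = 0.2289.
Shared true-score variance = 0.2289² = 0.0524 ≈ 0.052.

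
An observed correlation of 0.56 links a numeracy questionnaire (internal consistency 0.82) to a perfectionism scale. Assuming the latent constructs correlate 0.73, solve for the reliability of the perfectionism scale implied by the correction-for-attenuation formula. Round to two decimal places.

r_true = r_obs / √(r_xx · r_yy) ⇒ 0.73 = 0.56 / √(0.82 · r_yy).
√(0.82 · r_yy) = 0.56 / 0.73 = 0.7671; 0.82 · r_yy = 0.5884; r_yy = 0.5884 / 0.82 ≈ 0.72.

0.72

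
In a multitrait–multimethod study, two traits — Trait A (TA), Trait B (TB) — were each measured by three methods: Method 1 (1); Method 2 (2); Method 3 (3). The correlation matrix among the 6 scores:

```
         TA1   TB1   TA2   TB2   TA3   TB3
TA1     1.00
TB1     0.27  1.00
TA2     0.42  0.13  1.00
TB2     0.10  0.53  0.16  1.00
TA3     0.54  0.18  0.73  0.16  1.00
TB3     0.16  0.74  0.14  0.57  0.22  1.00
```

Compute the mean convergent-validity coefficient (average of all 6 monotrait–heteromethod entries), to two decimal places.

Convergent values: 0.42, 0.54, 0.73, 0.53, 0.74, 0.57; mean = 3.53/6 = 0.59.

0.59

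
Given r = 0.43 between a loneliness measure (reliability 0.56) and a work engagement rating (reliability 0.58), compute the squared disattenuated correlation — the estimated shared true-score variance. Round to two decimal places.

0.57

Disattenuated r = 0.43 / √(0.56 × 0.58) = 0.43 / 0.5699 = 0.7545.
Shared true-score variance = 0.7545² = 0.5693 ≈ 0.57.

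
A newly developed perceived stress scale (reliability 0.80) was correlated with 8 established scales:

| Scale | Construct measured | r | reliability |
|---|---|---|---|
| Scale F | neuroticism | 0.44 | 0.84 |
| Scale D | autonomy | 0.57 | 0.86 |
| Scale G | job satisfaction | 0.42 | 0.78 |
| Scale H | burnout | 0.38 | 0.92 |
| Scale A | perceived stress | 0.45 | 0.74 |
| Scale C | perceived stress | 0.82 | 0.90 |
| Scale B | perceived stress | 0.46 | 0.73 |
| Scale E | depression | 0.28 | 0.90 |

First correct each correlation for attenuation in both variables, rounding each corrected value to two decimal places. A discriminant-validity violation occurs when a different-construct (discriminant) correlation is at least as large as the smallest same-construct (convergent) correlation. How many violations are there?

1

Disattenuated r (r / √(r_scale · r_new)):
  Scale F (disc): 0.44 / √(0.84·0.80) = 0.54
  Scale D (disc): 0.57 / √(0.86·0.80) = 0.69
  Scale G (disc): 0.42 / √(0.78·0.80) = 0.53
  Scale H (disc): 0.38 / √(0.92·0.80) = 0.44
  Scale A (conv): 0.45 / √(0.74·0.80) = 0.58
  Scale C (conv): 0.82 / √(0.90·0.80) = 0.97
  Scale B (conv): 0.46 / √(0.73·0.80) = 0.60
  Scale E (disc): 0.28 / √(0.90·0.80) = 0.33
Smallest convergent = 0.58. Discriminant values: 0.54, 0.69, 0.53, 0.44, 0.33; count ≥ 0.58 → 1.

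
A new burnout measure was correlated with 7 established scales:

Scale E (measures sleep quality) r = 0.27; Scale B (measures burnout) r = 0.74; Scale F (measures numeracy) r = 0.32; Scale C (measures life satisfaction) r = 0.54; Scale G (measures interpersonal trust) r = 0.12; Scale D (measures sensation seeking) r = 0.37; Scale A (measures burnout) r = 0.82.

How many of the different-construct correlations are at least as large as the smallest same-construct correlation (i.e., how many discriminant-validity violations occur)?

Convergent (same construct = burnout): Scale B, Scale A.
Smallest convergent = 0.74. Discriminant values: 0.27, 0.32, 0.54, 0.12, 0.37; count ≥ 0.74 → 0.

0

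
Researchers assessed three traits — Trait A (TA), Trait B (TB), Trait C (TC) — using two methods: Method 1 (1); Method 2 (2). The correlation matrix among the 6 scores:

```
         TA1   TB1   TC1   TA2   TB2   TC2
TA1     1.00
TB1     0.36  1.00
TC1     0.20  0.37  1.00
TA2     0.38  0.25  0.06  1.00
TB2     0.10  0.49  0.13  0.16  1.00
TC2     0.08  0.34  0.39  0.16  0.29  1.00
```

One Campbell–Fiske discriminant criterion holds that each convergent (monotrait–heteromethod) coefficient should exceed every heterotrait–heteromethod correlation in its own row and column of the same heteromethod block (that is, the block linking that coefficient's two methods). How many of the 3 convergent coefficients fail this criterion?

0

Checking each validity diagonal entry against its comparison values:
TA (methods 1·2): 0.38 vs {0.10, 0.25, 0.08, 0.06} → pass.
TB (methods 1·2): 0.49 vs {0.25, 0.10, 0.34, 0.13} → pass.
TC (methods 1·2): 0.39 vs {0.06, 0.08, 0.13, 0.34} → pass.
0 of 3 fail.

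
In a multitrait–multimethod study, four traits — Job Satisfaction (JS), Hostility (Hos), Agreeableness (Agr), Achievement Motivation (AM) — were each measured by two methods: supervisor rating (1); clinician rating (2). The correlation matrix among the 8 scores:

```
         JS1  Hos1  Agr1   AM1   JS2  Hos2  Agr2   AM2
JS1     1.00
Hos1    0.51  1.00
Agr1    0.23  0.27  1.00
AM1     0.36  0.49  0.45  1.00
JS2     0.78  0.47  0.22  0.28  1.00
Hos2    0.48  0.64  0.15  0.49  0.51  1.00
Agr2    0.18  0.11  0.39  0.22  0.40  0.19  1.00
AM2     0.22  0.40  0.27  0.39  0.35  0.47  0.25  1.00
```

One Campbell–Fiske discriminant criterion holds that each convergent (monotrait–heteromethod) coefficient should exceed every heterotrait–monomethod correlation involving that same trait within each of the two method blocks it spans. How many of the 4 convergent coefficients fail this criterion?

Convergent coefficients and their comparison sets:
JS (methods 1·2): 0.78 vs {0.51, 0.51, 0.23, 0.40, 0.36, 0.35} → pass.
Hos (methods 1·2): 0.64 vs {0.51, 0.51, 0.27, 0.19, 0.49, 0.47} → pass.
Agr (methods 1·2): 0.39 vs {0.23, 0.40, 0.27, 0.19, 0.45, 0.25} → fail.
AM (methods 1·2): 0.39 vs {0.36, 0.35, 0.49, 0.47, 0.45, 0.25} → fail.
2 of 4 fail.

2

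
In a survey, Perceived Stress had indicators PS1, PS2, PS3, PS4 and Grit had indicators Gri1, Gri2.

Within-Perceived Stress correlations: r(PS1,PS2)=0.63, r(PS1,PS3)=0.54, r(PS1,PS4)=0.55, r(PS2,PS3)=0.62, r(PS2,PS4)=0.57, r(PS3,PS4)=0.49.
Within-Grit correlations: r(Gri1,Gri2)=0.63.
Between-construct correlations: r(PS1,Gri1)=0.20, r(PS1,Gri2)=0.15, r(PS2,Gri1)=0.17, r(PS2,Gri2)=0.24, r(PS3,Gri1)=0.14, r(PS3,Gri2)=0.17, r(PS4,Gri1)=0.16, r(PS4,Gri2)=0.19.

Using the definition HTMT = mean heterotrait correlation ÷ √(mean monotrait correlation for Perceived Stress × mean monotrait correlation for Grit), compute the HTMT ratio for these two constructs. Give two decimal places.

Between-construct mean = 1.42/8 = 0.1775.
Mean within-PS = 3.40/6 = 0.5667; mean within-Gri = 0.63/1 = 0.6300.
Geometric mean = √(0.5667 × 0.6300) = 0.5975.
HTMT = 0.1775 / 0.5975 = 0.30.

0.30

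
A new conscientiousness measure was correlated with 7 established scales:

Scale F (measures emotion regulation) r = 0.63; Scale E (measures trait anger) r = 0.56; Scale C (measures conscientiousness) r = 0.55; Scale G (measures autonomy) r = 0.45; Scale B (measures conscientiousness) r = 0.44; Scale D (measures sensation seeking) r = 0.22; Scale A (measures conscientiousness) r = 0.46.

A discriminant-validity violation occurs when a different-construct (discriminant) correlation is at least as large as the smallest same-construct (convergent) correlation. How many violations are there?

3

Convergent (same construct = conscientiousness): Scale C, Scale B, Scale A.
Smallest convergent = 0.44. Discriminant values: 0.63, 0.56, 0.45, 0.22; count ≥ 0.44 → 3.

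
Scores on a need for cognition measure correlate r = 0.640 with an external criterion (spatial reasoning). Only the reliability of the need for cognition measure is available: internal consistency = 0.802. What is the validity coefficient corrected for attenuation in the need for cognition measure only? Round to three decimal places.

0.715

Single correction: r_c = r_obs / √r_xx = 0.640 / √0.802 = 0.640 / 0.8955 ≈ 0.715.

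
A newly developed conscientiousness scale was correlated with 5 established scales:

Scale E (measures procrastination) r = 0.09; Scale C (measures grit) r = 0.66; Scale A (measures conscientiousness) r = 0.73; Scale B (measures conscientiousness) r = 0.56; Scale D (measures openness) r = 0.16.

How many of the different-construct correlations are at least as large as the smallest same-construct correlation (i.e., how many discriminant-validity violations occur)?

1

Convergent (same construct = conscientiousness): Scale A, Scale B.
Smallest convergent = 0.56. Discriminant values: 0.09, 0.66, 0.16; count ≥ 0.56 → 1.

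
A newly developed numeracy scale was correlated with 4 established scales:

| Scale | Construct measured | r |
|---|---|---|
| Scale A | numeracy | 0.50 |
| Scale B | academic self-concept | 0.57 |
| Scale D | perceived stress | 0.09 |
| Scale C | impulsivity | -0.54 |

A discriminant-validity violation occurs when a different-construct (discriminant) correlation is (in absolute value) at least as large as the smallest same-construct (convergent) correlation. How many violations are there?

2

Convergent (same construct = numeracy): Scale A.
Smallest convergent = 0.50. Discriminant |r|: 0.57, 0.09, 0.54; count ≥ 0.50 → 2.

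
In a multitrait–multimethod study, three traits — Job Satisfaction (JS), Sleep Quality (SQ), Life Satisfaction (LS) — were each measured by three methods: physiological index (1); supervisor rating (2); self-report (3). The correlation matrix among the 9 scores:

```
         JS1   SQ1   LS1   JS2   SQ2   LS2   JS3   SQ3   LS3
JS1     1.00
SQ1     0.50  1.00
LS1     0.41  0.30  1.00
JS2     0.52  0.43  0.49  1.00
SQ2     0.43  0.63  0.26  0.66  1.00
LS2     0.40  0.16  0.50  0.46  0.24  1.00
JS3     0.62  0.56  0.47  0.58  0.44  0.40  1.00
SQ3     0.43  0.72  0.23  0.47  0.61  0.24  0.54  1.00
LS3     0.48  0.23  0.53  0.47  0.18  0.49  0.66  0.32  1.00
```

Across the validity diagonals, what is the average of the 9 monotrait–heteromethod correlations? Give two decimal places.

Convergent values: 0.52, 0.62, 0.58, 0.63, 0.72, 0.61, 0.50, 0.53, 0.49; mean = 5.20/9 = 0.58.

0.58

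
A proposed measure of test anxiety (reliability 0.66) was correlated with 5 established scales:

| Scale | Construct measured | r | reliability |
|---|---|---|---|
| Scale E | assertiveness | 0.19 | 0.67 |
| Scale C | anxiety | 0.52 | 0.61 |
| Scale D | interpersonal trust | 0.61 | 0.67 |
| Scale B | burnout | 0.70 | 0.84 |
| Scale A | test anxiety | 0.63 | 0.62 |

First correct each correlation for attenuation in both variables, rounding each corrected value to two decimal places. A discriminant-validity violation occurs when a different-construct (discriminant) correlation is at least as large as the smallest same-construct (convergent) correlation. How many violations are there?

Disattenuated r (r / √(r_scale · r_new)):
  Scale E (disc): 0.19 / √(0.67·0.66) = 0.29
  Scale C (disc): 0.52 / √(0.61·0.66) = 0.82
  Scale D (disc): 0.61 / √(0.67·0.66) = 0.92
  Scale B (disc): 0.70 / √(0.84·0.66) = 0.94
  Scale A (conv): 0.63 / √(0.62·0.66) = 0.98
Smallest convergent = 0.98. Discriminant values: 0.29, 0.82, 0.92, 0.94; count ≥ 0.98 → 0.

0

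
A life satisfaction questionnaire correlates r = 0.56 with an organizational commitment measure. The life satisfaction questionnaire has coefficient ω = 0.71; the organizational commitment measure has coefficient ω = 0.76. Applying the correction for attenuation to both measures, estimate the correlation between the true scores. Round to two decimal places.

r_true = r_obs / √(r_xx · r_yy) = 0.56 / √(0.71 × 0.76) = 0.56 / √0.5396 = 0.56 / 0.7346 ≈ 0.76.

0.76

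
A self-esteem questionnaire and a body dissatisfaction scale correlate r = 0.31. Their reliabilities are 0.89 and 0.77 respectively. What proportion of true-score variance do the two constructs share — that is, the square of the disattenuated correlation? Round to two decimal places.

0.14

Disattenuated r = 0.31 / √(0.89 × 0.77) = 0.31 / 0.8278 = 0.3745.
Shared true-score variance = 0.3745² = 0.1403 ≈ 0.14.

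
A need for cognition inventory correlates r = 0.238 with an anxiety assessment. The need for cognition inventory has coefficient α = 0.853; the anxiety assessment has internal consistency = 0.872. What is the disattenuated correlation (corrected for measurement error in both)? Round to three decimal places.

r_true = r_obs / √(r_xx · r_yy) = 0.238 / √(0.853 × 0.872) = 0.238 / √0.743816 = 0.238 / 0.8624 ≈ 0.276.

0.276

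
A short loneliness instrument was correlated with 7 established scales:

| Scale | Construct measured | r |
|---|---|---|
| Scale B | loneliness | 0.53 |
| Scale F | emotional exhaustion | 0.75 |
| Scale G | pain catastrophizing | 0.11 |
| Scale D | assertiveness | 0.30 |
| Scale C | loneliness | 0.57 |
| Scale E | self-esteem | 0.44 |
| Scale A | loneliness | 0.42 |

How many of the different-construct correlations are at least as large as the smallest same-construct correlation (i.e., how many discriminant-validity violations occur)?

Convergent (same construct = loneliness): Scale B, Scale C, Scale A.
Smallest convergent = 0.42. Discriminant values: 0.75, 0.11, 0.30, 0.44; count ≥ 0.42 → 2.

2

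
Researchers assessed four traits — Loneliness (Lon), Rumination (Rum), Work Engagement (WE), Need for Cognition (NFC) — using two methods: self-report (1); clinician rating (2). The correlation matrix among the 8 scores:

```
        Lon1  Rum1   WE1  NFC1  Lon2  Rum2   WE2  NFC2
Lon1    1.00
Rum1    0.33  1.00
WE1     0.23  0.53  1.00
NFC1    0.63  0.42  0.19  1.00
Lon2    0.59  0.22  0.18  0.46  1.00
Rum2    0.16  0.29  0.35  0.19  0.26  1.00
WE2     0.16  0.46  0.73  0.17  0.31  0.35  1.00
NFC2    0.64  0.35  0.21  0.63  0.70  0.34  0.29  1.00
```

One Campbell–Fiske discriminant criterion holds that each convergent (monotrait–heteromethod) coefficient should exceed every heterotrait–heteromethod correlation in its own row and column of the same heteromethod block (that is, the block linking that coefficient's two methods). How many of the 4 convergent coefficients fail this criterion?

3

Each convergent coefficient versus the relevant comparison correlations:
Lon (methods 1·2): 0.59 vs {0.16, 0.22, 0.16, 0.18, 0.64, 0.46} → fail.
Rum (methods 1·2): 0.29 vs {0.22, 0.16, 0.46, 0.35, 0.35, 0.19} → fail.
WE (methods 1·2): 0.73 vs {0.18, 0.16, 0.35, 0.46, 0.21, 0.17} → pass.
NFC (methods 1·2): 0.63 vs {0.46, 0.64, 0.19, 0.35, 0.17, 0.21} → fail.
3 of 4 fail.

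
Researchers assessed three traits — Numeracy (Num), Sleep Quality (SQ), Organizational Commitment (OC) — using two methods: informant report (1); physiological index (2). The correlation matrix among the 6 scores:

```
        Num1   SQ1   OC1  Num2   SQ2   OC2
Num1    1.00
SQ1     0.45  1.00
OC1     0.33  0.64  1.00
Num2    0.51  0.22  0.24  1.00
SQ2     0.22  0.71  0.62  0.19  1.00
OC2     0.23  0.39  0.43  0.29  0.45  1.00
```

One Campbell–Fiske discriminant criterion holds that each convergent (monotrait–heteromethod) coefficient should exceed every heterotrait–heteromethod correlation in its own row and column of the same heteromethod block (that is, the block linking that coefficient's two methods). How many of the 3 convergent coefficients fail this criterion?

Convergent coefficients and their comparison sets:
Num (methods 1·2): 0.51 vs {0.22, 0.22, 0.23, 0.24} → pass.
SQ (methods 1·2): 0.71 vs {0.22, 0.22, 0.39, 0.62} → pass.
OC (methods 1·2): 0.43 vs {0.24, 0.23, 0.62, 0.39} → fail.
1 of 3 fail.

1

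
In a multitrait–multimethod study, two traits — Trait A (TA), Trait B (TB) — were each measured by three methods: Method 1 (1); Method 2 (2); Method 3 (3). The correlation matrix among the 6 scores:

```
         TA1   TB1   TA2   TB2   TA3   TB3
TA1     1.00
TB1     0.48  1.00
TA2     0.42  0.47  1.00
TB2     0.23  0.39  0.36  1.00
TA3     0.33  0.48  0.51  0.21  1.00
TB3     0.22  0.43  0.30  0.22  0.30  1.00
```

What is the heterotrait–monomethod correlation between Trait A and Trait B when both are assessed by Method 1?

0.48

Different traits, same method: r(TA1, TB1) = 0.48.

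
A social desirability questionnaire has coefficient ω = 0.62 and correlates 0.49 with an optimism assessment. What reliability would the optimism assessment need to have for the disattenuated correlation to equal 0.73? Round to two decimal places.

0.73

r_true = r_obs / √(r_xx · r_yy) ⇒ 0.73 = 0.49 / √(0.62 · r_yy).
√(0.62 · r_yy) = 0.49 / 0.73 = 0.6712; 0.62 · r_yy = 0.4505; r_yy = 0.4505 / 0.62 ≈ 0.73.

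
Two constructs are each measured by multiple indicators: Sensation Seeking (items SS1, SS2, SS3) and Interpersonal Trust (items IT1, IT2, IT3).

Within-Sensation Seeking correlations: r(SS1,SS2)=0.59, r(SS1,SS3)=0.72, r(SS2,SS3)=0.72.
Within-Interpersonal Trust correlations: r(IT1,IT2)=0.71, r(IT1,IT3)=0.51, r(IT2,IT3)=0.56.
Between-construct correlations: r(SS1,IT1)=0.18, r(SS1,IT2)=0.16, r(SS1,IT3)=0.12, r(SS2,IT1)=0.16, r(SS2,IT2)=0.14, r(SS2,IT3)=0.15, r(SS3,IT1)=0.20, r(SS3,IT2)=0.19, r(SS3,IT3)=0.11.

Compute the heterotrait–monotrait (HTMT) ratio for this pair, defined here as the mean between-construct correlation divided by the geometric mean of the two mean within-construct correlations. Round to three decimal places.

0.247

Mean between = 1.41/9 = 0.1567.
Mean within-SS = 2.03/3 = 0.6767; mean within-IT = 1.78/3 = 0.5933.
Geometric mean = √(0.6767 × 0.5933) = 0.6336.
HTMT = 0.1567 / 0.6336 = 0.247.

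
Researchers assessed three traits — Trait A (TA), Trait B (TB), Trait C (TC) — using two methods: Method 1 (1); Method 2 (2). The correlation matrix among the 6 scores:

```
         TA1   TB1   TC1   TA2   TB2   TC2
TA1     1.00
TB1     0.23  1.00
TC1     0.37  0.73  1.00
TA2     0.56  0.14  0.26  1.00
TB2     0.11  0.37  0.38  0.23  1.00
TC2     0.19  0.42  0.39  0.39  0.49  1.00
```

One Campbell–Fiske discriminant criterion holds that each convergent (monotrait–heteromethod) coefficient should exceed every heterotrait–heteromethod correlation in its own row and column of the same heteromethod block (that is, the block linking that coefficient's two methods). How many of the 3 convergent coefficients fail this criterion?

2

Checking each validity diagonal entry against its comparison values:
TA (methods 1·2): 0.56 vs {0.11, 0.14, 0.19, 0.26} → pass.
TB (methods 1·2): 0.37 vs {0.14, 0.11, 0.42, 0.38} → fail.
TC (methods 1·2): 0.39 vs {0.26, 0.19, 0.38, 0.42} → fail.
2 of 3 fail.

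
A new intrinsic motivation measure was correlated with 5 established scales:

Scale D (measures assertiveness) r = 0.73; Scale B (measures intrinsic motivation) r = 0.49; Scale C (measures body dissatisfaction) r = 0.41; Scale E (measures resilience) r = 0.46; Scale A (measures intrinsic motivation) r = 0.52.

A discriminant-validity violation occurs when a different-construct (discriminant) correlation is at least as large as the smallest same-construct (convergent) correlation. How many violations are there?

Convergent (same construct = intrinsic motivation): Scale B, Scale A.
Smallest convergent = 0.49. Discriminant values: 0.73, 0.41, 0.46; count ≥ 0.49 → 1.

1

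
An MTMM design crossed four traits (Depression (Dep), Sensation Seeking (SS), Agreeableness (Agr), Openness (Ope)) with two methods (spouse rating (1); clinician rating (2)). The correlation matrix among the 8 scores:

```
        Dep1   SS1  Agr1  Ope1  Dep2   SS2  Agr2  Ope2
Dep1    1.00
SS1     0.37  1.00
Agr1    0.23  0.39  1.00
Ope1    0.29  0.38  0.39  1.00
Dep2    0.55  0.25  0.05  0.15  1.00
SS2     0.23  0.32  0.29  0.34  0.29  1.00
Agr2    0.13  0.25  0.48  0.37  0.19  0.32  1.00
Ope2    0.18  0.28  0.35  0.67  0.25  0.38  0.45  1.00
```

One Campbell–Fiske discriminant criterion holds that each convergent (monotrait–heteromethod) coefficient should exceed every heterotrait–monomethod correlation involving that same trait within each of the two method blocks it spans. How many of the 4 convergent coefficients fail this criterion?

Checking each validity diagonal entry against its comparison values:
Dep (methods 1·2): 0.55 vs {0.37, 0.29, 0.23, 0.19, 0.29, 0.25} → pass.
SS (methods 1·2): 0.32 vs {0.37, 0.29, 0.39, 0.32, 0.38, 0.38} → fail.
Agr (methods 1·2): 0.48 vs {0.23, 0.19, 0.39, 0.32, 0.39, 0.45} → pass.
Ope (methods 1·2): 0.67 vs {0.29, 0.25, 0.38, 0.38, 0.39, 0.45} → pass.
1 of 4 fail.

1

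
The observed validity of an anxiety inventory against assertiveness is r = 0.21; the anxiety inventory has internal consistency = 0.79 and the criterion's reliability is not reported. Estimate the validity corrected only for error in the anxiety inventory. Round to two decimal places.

0.24

Single correction: r_c = r_obs / √r_xx = 0.21 / √0.79 = 0.21 / 0.8888 ≈ 0.24.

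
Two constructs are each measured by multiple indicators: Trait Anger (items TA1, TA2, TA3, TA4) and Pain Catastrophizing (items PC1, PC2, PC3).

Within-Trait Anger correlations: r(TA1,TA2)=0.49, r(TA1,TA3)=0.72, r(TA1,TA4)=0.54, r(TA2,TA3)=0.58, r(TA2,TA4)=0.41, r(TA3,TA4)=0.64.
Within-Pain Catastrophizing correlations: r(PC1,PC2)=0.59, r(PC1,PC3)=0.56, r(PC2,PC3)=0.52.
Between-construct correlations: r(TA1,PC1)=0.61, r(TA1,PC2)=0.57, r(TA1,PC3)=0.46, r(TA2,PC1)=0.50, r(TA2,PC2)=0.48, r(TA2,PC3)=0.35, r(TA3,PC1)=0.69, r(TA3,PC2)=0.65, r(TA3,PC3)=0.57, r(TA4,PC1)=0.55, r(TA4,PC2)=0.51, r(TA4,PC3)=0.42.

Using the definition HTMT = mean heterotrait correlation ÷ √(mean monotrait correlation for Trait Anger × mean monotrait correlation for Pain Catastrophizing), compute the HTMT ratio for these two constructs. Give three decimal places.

Mean heterotrait r = 6.36/12 = 0.5300.
Mean within-TA = 3.38/6 = 0.5633; mean within-PC = 1.67/3 = 0.5567.
Geometric mean = √(0.5633 × 0.5567) = 0.5600.
HTMT = 0.5300 / 0.5600 = 0.946.

0.946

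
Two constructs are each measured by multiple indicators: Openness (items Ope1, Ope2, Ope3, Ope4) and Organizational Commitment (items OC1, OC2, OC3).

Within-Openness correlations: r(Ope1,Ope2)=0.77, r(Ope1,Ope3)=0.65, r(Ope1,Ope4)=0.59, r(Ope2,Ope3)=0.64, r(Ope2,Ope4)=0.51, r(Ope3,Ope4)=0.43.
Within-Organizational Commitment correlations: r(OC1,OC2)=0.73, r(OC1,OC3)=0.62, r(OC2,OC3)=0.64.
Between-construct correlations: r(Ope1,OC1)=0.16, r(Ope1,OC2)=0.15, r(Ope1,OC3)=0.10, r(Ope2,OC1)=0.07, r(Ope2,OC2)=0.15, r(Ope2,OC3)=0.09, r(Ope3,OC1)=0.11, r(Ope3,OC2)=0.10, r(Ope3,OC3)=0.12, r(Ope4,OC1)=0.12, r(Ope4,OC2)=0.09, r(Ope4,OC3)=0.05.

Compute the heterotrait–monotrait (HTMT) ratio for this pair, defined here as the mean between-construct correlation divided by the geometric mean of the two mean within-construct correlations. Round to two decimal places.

Mean heterotrait r = 1.31/12 = 0.1092.
Mean within-Ope = 3.59/6 = 0.5983; mean within-OC = 1.99/3 = 0.6633.
Geometric mean = √(0.5983 × 0.6633) = 0.6300.
HTMT = 0.1092 / 0.6300 = 0.17.

0.17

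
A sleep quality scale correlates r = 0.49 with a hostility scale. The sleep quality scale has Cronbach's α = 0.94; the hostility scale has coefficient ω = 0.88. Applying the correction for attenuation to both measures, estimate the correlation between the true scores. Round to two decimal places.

0.54

r_true = r_obs / √(r_xx · r_yy) = 0.49 / √(0.94 × 0.88) = 0.49 / √0.8272 = 0.49 / 0.9095 ≈ 0.54.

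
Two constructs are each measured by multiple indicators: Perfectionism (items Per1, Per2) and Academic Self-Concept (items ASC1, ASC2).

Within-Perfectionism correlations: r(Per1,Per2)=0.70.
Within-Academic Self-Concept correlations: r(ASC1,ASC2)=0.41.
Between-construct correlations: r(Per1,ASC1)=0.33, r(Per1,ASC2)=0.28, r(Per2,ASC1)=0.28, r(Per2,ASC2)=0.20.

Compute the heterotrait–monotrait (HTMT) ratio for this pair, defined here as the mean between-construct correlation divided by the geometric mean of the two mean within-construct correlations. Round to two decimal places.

Mean heterotrait r = 1.09/4 = 0.2725.
Mean within-Per = 0.70/1 = 0.7000; mean within-ASC = 0.41/1 = 0.4100.
Geometric mean = √(0.7000 × 0.4100) = 0.5357.
HTMT = 0.2725 / 0.5357 = 0.51.

0.51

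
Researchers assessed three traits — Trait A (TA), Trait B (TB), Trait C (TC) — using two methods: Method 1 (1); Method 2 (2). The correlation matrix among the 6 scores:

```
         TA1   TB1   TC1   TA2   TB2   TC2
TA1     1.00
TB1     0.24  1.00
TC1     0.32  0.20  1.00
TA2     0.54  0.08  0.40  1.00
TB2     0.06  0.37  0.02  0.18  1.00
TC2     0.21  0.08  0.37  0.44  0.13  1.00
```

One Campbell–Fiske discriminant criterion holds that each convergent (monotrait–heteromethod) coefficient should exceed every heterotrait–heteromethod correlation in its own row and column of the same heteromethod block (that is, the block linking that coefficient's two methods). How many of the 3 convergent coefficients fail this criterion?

Checking each validity diagonal entry against its comparison values:
TA (methods 1·2): 0.54 vs {0.06, 0.08, 0.21, 0.40} → pass.
TB (methods 1·2): 0.37 vs {0.08, 0.06, 0.08, 0.02} → pass.
TC (methods 1·2): 0.37 vs {0.40, 0.21, 0.02, 0.08} → fail.
1 of 3 fail.

1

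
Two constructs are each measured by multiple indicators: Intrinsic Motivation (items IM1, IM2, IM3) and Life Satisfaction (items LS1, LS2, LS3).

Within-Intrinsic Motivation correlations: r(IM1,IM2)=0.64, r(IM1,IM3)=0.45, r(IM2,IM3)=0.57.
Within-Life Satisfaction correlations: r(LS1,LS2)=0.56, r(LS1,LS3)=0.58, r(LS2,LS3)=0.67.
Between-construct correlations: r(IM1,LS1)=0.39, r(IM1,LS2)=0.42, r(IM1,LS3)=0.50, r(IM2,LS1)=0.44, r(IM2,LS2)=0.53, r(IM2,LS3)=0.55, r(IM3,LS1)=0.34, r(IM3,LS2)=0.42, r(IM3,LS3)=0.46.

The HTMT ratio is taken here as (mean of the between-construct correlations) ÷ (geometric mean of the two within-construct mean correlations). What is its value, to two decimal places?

Mean heterotrait r = 4.05/9 = 0.4500.
Mean within-IM = 1.66/3 = 0.5533; mean within-LS = 1.81/3 = 0.6033.
Geometric mean = √(0.5533 × 0.6033) = 0.5778.
HTMT = 0.4500 / 0.5778 = 0.78.

0.78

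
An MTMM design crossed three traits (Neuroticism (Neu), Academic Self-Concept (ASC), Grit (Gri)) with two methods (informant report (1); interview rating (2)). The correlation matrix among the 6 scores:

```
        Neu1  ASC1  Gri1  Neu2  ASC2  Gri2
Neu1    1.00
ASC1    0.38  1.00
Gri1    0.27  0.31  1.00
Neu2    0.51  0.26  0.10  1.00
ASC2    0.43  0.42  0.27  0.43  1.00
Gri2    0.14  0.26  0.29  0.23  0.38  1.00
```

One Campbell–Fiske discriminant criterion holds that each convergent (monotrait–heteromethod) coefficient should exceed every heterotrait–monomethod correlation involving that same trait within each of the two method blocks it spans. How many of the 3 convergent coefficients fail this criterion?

2

Convergent coefficients and their comparison sets:
Neu (methods 1·2): 0.51 vs {0.38, 0.43, 0.27, 0.23} → pass.
ASC (methods 1·2): 0.42 vs {0.38, 0.43, 0.31, 0.38} → fail.
Gri (methods 1·2): 0.29 vs {0.27, 0.23, 0.31, 0.38} → fail.
2 of 3 fail.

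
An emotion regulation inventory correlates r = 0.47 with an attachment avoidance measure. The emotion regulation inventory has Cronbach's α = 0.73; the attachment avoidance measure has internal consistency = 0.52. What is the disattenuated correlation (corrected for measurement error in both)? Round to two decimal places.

r_true = r_obs / √(r_xx · r_yy) = 0.47 / √(0.73 × 0.52) = 0.47 / √0.3796 = 0.47 / 0.6161 ≈ 0.76.

0.76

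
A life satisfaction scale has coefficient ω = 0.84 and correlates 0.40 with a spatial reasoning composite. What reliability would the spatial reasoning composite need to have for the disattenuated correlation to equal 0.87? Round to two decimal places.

r_true = r_obs / √(r_xx · r_yy) ⇒ 0.87 = 0.40 / √(0.84 · r_yy).
√(0.84 · r_yy) = 0.40 / 0.87 = 0.4598; 0.84 · r_yy = 0.2114; r_yy = 0.2114 / 0.84 ≈ 0.25.

0.25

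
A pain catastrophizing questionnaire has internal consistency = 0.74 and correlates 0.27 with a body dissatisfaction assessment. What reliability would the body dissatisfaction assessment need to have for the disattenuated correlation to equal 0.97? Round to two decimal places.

r_true = r_obs / √(r_xx · r_yy) ⇒ 0.97 = 0.27 / √(0.74 · r_yy).
√(0.74 · r_yy) = 0.27 / 0.97 = 0.2784; 0.74 · r_yy = 0.0775; r_yy = 0.0775 / 0.74 ≈ 0.10.

0.10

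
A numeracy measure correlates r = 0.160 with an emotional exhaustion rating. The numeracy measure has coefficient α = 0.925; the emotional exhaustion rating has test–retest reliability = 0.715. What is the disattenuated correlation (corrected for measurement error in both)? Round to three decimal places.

0.197

r_true = r_obs / √(r_xx · r_yy) = 0.160 / √(0.925 × 0.715) = 0.160 / √0.661375 = 0.160 / 0.8132 ≈ 0.197.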